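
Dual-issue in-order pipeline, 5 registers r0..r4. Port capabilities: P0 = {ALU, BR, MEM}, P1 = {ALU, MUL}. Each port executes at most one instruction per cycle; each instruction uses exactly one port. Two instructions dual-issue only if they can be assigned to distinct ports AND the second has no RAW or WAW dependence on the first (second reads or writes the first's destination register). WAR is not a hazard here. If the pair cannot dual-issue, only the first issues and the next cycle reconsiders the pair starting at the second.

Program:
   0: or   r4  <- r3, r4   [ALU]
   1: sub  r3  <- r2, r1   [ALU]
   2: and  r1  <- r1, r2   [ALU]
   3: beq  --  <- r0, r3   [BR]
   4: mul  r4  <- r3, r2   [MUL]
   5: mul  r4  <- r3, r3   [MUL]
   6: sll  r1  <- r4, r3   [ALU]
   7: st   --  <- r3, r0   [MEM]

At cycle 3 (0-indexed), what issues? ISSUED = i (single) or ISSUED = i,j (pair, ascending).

ISSUED = 5

c0: i0,i1 or.ALU+sub.ALU  2-wide
c1: i2,i3 and.ALU+beq.BR  2-wide
c2: i4 mul.MUL  no-port MUL/MUL
c3: i5 mul.MUL  RAW r4
c4: i6,i7 sll.ALU+st.MEM  2-wide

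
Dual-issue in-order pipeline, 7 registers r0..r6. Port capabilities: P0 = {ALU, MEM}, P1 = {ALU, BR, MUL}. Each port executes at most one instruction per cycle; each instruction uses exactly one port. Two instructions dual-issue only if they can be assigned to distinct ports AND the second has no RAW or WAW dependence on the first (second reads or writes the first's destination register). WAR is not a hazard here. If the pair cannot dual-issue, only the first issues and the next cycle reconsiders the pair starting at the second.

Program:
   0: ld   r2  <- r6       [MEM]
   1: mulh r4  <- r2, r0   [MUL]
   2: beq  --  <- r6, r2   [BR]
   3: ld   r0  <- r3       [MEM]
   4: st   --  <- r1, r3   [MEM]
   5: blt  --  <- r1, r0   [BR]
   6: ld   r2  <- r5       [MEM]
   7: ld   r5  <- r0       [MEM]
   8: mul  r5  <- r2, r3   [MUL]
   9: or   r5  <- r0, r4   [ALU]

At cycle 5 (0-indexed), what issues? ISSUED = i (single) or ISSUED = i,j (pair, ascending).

t=0 i0:ld ; RAW r2
t=1 i1:mulh ; no-port MUL/BR
t=2 i2,i3:beq+ld ; pair
t=3 i4,i5:st+blt ; pair
t=4 i6:ld ; no-port MEM/MEM
t=5 i7:ld ; WAW r5
t=6 i8:mul ; WAW r5
t=7 i9:or ; tail

ISSUED = 7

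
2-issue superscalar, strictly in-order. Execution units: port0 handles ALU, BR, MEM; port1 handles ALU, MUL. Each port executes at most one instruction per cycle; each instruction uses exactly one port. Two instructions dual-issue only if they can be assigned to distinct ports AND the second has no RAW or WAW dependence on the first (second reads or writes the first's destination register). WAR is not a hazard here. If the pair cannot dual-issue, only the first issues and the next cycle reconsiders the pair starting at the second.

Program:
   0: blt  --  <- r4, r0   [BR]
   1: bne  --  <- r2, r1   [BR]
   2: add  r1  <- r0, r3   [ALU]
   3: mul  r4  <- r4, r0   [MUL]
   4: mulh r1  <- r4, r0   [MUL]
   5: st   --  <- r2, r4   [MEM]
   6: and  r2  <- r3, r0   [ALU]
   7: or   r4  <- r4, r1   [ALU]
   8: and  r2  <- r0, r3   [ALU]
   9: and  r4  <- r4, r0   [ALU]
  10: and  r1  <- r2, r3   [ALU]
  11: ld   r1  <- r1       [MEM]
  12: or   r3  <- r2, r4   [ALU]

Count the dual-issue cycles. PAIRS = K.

PAIRS = 5

[0] i0  blt.BR  -- no-port BR/BR
[1] i1+i2  bne.BR;add.ALU  -- pair
[2] i3  mul.MUL  -- no-port MUL/MUL
[3] i4+i5  mulh.MUL;st.MEM  -- pair
[4] i6+i7  and.ALU;or.ALU  -- pair
[5] i8+i9  and.ALU;and.ALU  -- pair
[6] i10  and.ALU  -- RAW+WAW r1
[7] i11+i12  ld.MEM;or.ALU  -- pair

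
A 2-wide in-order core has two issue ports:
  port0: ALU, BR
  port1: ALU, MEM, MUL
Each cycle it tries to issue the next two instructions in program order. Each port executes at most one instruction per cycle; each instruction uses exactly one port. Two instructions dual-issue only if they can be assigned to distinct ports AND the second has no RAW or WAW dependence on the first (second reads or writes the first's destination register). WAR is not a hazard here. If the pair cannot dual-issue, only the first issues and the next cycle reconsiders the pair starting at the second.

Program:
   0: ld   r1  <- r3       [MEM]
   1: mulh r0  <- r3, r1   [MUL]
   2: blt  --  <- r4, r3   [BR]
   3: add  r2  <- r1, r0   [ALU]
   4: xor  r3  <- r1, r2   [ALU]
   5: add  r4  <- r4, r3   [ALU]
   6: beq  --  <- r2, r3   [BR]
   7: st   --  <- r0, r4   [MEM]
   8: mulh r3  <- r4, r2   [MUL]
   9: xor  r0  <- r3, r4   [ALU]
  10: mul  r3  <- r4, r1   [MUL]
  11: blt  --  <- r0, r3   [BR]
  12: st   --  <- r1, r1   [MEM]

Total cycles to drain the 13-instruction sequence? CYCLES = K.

c0: i0 ld.MEM  no-port MEM/MUL
c1: i1,i2 mulh.MUL blt.BR  pair
c2: i3 add.ALU  RAW r2
c3: i4 xor.ALU  RAW r3
c4: i5,i6 add.ALU beq.BR  pair
c5: i7 st.MEM  no-port MEM/MUL
c6: i8 mulh.MUL  RAW r3
c7: i9,i10 xor.ALU mul.MUL  pair
c8: i11,i12 blt.BR st.MEM  pair

CYCLES = 9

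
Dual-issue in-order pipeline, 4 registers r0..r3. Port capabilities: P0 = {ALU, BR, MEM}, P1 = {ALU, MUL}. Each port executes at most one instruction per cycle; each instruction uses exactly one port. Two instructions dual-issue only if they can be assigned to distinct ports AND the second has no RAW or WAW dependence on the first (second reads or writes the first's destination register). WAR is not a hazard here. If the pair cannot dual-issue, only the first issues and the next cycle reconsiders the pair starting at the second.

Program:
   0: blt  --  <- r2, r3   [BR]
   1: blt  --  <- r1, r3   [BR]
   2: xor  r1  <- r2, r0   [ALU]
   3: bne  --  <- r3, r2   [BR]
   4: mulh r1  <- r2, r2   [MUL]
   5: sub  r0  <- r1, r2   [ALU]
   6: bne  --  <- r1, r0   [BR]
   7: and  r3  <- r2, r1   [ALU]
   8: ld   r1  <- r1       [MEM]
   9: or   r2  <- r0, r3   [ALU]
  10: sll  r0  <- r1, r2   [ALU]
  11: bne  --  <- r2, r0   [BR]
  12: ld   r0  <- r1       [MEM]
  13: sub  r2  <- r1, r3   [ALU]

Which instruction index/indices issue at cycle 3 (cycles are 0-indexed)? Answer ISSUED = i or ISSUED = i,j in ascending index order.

ISSUED = 5

0. blt @i0  | no-port BR/BR
1. blt xor @i1,i2  | dual
2. bne mulh @i3,i4  | dual
3. sub @i5  | RAW r0
4. bne and @i6,i7  | dual
5. ld or @i8,i9  | dual
6. sll @i10  | RAW r0
7. bne @i11  | no-port BR/MEM
8. ld sub @i12,i13  | dual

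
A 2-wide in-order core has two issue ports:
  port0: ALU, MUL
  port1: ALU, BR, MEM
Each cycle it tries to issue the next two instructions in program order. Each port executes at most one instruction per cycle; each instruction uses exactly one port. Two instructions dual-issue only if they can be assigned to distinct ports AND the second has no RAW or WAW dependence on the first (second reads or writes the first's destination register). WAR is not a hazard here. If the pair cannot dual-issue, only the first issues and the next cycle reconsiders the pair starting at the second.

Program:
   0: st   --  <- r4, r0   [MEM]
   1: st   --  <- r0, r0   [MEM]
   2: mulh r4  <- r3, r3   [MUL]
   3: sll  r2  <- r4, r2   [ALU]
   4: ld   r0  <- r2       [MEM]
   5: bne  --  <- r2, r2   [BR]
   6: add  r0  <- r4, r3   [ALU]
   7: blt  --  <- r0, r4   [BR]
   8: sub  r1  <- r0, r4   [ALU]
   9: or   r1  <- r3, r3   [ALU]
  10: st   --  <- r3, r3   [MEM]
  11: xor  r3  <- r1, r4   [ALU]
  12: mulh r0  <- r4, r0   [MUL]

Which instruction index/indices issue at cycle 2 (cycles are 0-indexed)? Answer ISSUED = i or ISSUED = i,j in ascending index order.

0. st.MEM @i0  | no-port MEM/MEM
1. st.MEM/mulh.MUL @i1,i2  | dual
2. sll.ALU @i3  | RAW r2
3. ld.MEM @i4  | no-port MEM/BR
4. bne.BR/add.ALU @i5,i6  | dual
5. blt.BR/sub.ALU @i7,i8  | dual
6. or.ALU/st.MEM @i9,i10  | dual
7. xor.ALU/mulh.MUL @i11,i12  | dual

ISSUED = 3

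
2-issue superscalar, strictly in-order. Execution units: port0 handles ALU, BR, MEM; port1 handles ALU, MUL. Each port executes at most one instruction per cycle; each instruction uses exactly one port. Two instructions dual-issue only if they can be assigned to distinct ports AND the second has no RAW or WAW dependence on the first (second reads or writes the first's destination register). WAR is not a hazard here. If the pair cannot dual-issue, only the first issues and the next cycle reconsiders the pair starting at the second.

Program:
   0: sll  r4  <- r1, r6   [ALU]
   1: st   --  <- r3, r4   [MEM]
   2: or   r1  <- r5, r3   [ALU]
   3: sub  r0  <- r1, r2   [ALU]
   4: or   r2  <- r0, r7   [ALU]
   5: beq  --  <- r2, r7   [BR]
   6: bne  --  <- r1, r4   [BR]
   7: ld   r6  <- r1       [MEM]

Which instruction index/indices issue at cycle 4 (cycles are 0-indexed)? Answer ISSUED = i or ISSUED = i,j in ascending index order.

  cy0 -> i0 (sll.ALU) RAW r4
  cy1 -> i1+i2 (st.MEM;or.ALU) pair
  cy2 -> i3 (sub.ALU) RAW r0
  cy3 -> i4 (or.ALU) RAW r2
  cy4 -> i5 (beq.BR) no-port BR/BR
  cy5 -> i6 (bne.BR) no-port BR/MEM
  cy6 -> i7 (ld.MEM) tail

ISSUED = 5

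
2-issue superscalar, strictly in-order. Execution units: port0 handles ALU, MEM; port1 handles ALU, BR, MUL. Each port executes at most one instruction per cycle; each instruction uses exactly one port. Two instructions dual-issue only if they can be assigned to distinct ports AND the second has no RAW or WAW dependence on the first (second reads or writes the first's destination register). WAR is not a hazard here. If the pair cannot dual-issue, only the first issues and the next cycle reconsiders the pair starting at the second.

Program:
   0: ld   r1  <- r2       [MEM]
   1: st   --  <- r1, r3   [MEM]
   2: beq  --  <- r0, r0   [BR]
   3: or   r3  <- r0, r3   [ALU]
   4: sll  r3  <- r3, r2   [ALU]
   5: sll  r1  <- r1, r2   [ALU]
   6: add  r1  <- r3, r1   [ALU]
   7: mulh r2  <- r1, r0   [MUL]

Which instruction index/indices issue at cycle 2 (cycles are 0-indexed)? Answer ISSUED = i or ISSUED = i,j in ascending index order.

ISSUED = 3

[0] i0  ld  -- no-port MEM/MEM
[1] i1,i2  st beq  -- dual
[2] i3  or  -- RAW+WAW r3
[3] i4,i5  sll sll  -- dual
[4] i6  add  -- RAW r1
[5] i7  mulh  -- tail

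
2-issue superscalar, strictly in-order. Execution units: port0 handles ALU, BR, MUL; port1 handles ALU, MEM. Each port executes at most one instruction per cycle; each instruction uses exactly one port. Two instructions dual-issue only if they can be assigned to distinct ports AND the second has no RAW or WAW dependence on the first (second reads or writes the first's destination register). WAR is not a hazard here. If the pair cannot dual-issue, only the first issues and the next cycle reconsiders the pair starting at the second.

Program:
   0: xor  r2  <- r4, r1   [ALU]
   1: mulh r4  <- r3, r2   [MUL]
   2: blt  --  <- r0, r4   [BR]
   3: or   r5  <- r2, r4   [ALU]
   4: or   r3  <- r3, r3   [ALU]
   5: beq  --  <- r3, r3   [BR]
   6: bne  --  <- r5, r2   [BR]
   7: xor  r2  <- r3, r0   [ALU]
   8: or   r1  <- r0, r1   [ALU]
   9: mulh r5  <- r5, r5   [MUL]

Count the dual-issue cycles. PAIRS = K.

PAIRS = 3

  cy0 -> i0 (xor.ALU) RAW r2
  cy1 -> i1 (mulh.MUL) no-port MUL/BR
  cy2 -> i2+i3 (blt.BR or.ALU) pair
  cy3 -> i4 (or.ALU) RAW r3
  cy4 -> i5 (beq.BR) no-port BR/BR
  cy5 -> i6+i7 (bne.BR xor.ALU) pair
  cy6 -> i8+i9 (or.ALU mulh.MUL) pair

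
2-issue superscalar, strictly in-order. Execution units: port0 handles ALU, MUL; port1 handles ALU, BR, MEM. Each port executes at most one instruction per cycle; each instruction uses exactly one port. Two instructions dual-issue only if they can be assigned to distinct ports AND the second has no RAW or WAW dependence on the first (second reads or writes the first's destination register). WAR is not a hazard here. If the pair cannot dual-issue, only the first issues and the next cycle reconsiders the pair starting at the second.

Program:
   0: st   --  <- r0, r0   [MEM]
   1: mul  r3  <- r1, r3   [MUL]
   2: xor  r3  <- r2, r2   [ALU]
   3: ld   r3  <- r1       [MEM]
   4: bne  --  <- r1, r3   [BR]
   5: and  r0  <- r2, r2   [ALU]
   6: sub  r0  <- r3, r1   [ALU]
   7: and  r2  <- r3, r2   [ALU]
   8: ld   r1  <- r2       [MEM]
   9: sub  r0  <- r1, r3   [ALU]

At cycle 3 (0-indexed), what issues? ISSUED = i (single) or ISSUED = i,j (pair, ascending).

ISSUED = 4,5

[0] i0/i1  st.MEM/mul.MUL  -- dual
[1] i2  xor.ALU  -- WAW r3
[2] i3  ld.MEM  -- no-port MEM/BR
[3] i4/i5  bne.BR/and.ALU  -- dual
[4] i6/i7  sub.ALU/and.ALU  -- dual
[5] i8  ld.MEM  -- RAW r1
[6] i9  sub.ALU  -- tail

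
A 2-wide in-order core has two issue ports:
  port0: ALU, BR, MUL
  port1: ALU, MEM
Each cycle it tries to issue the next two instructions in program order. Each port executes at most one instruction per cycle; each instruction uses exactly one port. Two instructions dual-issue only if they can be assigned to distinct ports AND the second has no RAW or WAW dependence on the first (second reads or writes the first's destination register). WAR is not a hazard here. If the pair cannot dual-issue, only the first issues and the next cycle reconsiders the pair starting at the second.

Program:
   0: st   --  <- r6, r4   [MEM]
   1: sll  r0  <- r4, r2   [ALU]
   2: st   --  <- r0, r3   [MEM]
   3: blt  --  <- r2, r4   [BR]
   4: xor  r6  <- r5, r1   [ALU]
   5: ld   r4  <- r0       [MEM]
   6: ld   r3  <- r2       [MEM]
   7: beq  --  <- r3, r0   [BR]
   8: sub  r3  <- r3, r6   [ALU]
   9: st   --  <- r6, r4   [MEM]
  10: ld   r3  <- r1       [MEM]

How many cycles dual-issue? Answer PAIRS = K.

[0] i0,i1  st.MEM+sll.ALU  -- 2-wide
[1] i2,i3  st.MEM+blt.BR  -- 2-wide
[2] i4,i5  xor.ALU+ld.MEM  -- 2-wide
[3] i6  ld.MEM  -- RAW r3
[4] i7,i8  beq.BR+sub.ALU  -- 2-wide
[5] i9  st.MEM  -- no-port MEM/MEM
[6] i10  ld.MEM  -- tail

PAIRS = 4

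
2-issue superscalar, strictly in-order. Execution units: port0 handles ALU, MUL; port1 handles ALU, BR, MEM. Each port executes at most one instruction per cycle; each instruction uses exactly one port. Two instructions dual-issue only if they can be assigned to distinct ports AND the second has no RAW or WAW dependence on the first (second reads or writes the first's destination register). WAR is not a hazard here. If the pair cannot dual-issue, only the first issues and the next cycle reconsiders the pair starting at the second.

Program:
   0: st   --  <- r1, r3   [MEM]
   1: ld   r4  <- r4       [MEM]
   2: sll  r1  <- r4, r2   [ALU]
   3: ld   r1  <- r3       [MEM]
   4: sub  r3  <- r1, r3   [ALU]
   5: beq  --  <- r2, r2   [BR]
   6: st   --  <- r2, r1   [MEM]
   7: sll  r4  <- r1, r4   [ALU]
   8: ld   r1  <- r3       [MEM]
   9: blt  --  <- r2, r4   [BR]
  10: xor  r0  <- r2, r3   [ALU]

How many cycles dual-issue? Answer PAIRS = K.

PAIRS = 3

c0: i0 st.MEM  no-port MEM/MEM
c1: i1 ld.MEM  RAW r4
c2: i2 sll.ALU  WAW r1
c3: i3 ld.MEM  RAW r1
c4: i4/i5 sub.ALU/beq.BR  dual
c5: i6/i7 st.MEM/sll.ALU  dual
c6: i8 ld.MEM  no-port MEM/BR
c7: i9/i10 blt.BR/xor.ALU  dual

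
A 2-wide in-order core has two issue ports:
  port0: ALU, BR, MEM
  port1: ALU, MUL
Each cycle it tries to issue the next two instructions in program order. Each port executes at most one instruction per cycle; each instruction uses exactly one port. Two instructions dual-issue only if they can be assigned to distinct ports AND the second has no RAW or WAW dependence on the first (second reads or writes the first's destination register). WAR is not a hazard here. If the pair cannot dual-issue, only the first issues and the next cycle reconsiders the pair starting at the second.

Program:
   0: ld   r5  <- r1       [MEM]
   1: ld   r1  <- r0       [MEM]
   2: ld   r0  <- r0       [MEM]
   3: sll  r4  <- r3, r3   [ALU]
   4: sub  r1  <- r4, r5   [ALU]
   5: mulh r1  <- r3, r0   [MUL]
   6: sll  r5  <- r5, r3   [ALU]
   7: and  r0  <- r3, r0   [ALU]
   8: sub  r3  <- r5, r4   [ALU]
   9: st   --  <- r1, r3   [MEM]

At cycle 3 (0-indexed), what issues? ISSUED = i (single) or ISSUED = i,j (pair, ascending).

ISSUED = 4

c0: i0 ld  no-port MEM/MEM
c1: i1 ld  no-port MEM/MEM
c2: i2&i3 ld sll  2-wide
c3: i4 sub  WAW r1
c4: i5&i6 mulh sll  2-wide
c5: i7&i8 and sub  2-wide
c6: i9 st  tail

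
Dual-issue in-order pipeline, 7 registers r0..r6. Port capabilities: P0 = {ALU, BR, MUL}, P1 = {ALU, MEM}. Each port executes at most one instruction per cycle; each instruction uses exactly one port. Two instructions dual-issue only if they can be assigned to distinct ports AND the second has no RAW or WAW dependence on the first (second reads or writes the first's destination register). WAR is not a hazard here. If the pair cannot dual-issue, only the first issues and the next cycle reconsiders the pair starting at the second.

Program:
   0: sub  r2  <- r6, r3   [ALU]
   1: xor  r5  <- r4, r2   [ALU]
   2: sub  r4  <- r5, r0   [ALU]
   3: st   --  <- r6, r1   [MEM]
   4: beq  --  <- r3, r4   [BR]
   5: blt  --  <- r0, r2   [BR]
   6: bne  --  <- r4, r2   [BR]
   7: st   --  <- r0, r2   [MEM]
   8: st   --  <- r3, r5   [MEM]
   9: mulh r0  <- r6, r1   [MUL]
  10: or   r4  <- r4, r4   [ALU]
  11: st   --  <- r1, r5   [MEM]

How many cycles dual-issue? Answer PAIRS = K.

  cy0 -> i0 (sub) RAW r2
  cy1 -> i1 (xor) RAW r5
  cy2 -> i2+i3 (sub/st) dual
  cy3 -> i4 (beq) no-port BR/BR
  cy4 -> i5 (blt) no-port BR/BR
  cy5 -> i6+i7 (bne/st) dual
  cy6 -> i8+i9 (st/mulh) dual
  cy7 -> i10+i11 (or/st) dual

PAIRS = 4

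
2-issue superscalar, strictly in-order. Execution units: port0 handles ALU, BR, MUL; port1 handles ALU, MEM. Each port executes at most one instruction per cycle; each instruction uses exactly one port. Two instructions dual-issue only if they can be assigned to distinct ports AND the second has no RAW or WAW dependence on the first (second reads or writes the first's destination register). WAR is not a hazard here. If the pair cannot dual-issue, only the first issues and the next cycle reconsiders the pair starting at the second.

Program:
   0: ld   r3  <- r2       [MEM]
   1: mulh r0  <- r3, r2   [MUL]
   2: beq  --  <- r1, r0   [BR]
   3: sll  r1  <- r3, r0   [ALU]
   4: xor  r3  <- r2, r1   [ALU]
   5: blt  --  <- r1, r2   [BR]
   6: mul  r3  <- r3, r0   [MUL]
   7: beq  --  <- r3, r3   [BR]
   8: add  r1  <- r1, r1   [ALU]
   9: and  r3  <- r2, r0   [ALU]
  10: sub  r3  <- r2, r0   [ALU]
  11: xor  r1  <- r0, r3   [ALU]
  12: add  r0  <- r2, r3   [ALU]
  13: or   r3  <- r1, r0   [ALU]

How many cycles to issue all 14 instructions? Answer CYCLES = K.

[0] i0  ld.MEM  -- RAW r3
[1] i1  mulh.MUL  -- no-port MUL/BR
[2] i2,i3  beq.BR/sll.ALU  -- pair
[3] i4,i5  xor.ALU/blt.BR  -- pair
[4] i6  mul.MUL  -- no-port MUL/BR
[5] i7,i8  beq.BR/add.ALU  -- pair
[6] i9  and.ALU  -- WAW r3
[7] i10  sub.ALU  -- RAW r3
[8] i11,i12  xor.ALU/add.ALU  -- pair
[9] i13  or.ALU  -- tail

CYCLES = 10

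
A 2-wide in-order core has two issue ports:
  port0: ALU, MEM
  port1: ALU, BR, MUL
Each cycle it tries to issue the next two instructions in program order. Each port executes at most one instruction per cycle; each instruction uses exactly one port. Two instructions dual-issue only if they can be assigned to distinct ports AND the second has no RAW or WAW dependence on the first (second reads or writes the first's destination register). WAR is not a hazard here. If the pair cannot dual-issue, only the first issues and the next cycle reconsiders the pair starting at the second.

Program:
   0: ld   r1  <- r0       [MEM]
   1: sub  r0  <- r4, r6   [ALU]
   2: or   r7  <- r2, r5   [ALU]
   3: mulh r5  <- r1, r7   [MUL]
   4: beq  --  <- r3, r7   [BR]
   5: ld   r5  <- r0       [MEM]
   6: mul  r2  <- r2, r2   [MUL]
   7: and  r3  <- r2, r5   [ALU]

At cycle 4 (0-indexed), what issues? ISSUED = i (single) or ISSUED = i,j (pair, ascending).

ISSUED = 6

0. ld+sub @i0&i1  | pair
1. or @i2  | RAW r7
2. mulh @i3  | no-port MUL/BR
3. beq+ld @i4&i5  | pair
4. mul @i6  | RAW r2
5. and @i7  | tail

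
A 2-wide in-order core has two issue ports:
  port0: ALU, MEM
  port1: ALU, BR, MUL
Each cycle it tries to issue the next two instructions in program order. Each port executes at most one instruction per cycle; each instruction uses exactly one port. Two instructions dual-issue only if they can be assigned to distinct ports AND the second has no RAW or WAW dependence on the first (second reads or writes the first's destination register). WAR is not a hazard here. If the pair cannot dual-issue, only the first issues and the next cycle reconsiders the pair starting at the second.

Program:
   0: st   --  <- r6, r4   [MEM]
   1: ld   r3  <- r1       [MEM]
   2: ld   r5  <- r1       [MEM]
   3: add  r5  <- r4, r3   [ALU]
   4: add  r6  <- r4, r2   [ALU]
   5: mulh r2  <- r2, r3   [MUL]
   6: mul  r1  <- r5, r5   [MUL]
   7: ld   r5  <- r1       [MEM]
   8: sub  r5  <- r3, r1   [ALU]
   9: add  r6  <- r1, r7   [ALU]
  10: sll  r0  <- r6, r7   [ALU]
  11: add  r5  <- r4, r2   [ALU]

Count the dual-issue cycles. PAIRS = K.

PAIRS = 3

  cy0 -> i0 (st) no-port MEM/MEM
  cy1 -> i1 (ld) no-port MEM/MEM
  cy2 -> i2 (ld) WAW r5
  cy3 -> i3&i4 (add;add) 2-wide
  cy4 -> i5 (mulh) no-port MUL/MUL
  cy5 -> i6 (mul) RAW r1
  cy6 -> i7 (ld) WAW r5
  cy7 -> i8&i9 (sub;add) 2-wide
  cy8 -> i10&i11 (sll;add) 2-wide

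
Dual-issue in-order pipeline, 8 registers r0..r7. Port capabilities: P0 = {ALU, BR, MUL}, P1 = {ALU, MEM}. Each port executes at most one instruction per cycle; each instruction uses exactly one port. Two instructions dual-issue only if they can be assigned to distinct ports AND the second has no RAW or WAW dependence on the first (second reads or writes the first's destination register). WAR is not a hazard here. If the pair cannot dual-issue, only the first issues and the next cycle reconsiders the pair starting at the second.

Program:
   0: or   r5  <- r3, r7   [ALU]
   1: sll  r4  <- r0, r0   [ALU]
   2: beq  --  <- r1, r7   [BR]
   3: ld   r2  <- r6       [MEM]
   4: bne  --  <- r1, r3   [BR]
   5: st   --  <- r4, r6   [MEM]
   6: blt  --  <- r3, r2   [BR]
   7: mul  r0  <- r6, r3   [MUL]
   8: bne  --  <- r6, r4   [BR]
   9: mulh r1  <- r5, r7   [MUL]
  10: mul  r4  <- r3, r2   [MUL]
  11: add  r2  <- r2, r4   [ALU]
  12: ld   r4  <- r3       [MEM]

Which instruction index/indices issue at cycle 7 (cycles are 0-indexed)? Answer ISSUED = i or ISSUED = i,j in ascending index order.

#0 head=0: or;sll i0/i1 pair
#1 head=2: beq;ld i2/i3 pair
#2 head=4: bne;st i4/i5 pair
#3 head=6: blt i6 no-port BR/MUL
#4 head=7: mul i7 no-port MUL/BR
#5 head=8: bne i8 no-port BR/MUL
#6 head=9: mulh i9 no-port MUL/MUL
#7 head=10: mul i10 RAW r4
#8 head=11: add;ld i11/i12 pair

ISSUED = 10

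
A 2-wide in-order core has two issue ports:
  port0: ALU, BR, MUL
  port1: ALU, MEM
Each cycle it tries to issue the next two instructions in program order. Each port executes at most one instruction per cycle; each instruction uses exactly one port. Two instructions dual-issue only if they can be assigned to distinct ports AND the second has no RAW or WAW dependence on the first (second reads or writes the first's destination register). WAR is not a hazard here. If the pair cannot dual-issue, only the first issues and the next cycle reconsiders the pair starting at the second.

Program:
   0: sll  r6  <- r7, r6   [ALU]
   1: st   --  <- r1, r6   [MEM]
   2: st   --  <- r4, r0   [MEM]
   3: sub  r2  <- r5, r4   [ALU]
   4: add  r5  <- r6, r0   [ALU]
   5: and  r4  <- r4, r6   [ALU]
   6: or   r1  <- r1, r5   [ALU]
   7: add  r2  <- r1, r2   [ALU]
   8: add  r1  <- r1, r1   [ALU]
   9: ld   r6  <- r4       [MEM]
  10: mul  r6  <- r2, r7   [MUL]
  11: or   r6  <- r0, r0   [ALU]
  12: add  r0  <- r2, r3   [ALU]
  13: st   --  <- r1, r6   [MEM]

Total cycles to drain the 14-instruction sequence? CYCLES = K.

CYCLES = 10

t=0 i0:sll.ALU ; RAW r6
t=1 i1:st.MEM ; no-port MEM/MEM
t=2 i2+i3:st.MEM sub.ALU ; pair
t=3 i4+i5:add.ALU and.ALU ; pair
t=4 i6:or.ALU ; RAW r1
t=5 i7+i8:add.ALU add.ALU ; pair
t=6 i9:ld.MEM ; WAW r6
t=7 i10:mul.MUL ; WAW r6
t=8 i11+i12:or.ALU add.ALU ; pair
t=9 i13:st.MEM ; tail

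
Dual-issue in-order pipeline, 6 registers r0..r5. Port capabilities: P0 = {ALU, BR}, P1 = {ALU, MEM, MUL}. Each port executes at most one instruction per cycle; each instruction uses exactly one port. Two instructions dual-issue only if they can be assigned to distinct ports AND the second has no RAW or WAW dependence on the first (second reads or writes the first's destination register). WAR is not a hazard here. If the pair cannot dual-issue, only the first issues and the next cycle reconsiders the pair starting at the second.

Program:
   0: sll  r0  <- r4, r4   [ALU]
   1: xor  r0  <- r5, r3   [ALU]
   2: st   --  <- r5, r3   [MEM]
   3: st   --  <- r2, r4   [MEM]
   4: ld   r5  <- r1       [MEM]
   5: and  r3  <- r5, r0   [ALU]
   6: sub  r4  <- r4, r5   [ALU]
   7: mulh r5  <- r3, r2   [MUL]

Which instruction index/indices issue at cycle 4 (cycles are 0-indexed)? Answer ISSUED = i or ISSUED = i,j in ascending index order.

ISSUED = 5,6

0. sll @i0  | WAW r0
1. xor st @i1/i2  | pair
2. st @i3  | no-port MEM/MEM
3. ld @i4  | RAW r5
4. and sub @i5/i6  | pair
5. mulh @i7  | tail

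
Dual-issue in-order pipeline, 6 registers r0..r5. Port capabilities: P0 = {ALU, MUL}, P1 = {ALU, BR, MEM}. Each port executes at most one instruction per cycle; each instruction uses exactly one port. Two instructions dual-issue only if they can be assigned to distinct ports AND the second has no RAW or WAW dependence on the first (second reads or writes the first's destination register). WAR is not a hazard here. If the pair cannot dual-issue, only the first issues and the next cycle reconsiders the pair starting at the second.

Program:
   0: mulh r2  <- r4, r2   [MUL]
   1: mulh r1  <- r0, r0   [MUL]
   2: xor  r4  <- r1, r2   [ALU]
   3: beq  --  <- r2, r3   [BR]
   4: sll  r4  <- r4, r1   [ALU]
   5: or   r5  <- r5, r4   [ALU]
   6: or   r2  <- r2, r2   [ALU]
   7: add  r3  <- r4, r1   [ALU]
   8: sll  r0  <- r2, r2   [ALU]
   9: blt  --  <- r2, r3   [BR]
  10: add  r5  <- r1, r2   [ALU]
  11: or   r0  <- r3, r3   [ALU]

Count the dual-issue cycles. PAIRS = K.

PAIRS = 4

[0] i0  mulh.MUL  -- no-port MUL/MUL
[1] i1  mulh.MUL  -- RAW r1
[2] i2&i3  xor.ALU beq.BR  -- dual
[3] i4  sll.ALU  -- RAW r4
[4] i5&i6  or.ALU or.ALU  -- dual
[5] i7&i8  add.ALU sll.ALU  -- dual
[6] i9&i10  blt.BR add.ALU  -- dual
[7] i11  or.ALU  -- tail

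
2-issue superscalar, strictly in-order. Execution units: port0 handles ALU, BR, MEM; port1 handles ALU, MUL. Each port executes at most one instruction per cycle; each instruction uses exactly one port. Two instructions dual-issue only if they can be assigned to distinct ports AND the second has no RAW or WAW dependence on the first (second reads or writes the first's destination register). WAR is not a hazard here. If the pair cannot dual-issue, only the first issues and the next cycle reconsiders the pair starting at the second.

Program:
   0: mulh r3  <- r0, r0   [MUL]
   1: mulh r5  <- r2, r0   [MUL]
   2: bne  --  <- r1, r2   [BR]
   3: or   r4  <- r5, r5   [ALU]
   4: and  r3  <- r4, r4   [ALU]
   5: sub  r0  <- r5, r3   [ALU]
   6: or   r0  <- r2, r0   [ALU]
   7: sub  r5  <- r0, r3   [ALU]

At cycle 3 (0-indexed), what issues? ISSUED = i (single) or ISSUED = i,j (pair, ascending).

[0] i0  mulh.MUL  -- no-port MUL/MUL
[1] i1&i2  mulh.MUL+bne.BR  -- pair
[2] i3  or.ALU  -- RAW r4
[3] i4  and.ALU  -- RAW r3
[4] i5  sub.ALU  -- RAW+WAW r0
[5] i6  or.ALU  -- RAW r0
[6] i7  sub.ALU  -- tail

ISSUED = 4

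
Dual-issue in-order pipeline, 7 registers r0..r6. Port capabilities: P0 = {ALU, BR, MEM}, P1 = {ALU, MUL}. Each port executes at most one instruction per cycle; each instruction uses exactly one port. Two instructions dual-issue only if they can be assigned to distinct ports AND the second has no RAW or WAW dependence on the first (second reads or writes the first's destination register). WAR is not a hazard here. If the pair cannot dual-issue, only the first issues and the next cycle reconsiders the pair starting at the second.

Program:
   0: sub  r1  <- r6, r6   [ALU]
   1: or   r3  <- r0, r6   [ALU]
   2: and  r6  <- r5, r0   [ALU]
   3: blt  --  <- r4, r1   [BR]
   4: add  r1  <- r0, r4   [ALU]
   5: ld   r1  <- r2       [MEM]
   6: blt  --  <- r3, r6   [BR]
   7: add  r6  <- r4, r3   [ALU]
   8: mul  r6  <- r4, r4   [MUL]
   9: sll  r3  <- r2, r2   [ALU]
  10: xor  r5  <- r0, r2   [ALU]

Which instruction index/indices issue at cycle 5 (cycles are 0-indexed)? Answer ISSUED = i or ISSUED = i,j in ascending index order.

ISSUED = 8,9

#0 head=0: sub/or i0,i1 2-wide
#1 head=2: and/blt i2,i3 2-wide
#2 head=4: add i4 WAW r1
#3 head=5: ld i5 no-port MEM/BR
#4 head=6: blt/add i6,i7 2-wide
#5 head=8: mul/sll i8,i9 2-wide
#6 head=10: xor i10 tail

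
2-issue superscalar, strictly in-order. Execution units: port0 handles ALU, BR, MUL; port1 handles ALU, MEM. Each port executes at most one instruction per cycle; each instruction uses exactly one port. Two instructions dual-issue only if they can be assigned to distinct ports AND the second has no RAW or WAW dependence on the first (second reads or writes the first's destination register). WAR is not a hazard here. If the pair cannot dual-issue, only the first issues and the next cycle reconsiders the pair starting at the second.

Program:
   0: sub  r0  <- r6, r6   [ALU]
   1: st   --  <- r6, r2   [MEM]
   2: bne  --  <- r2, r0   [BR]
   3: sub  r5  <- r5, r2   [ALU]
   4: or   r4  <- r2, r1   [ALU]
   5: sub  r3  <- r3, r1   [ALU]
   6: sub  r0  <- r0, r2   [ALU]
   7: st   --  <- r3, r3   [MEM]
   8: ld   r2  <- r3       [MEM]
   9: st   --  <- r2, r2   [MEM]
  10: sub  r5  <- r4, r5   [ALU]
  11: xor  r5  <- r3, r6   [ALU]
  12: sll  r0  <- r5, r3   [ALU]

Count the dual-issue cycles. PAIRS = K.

PAIRS = 5

[0] i0+i1  sub.ALU/st.MEM  -- 2-wide
[1] i2+i3  bne.BR/sub.ALU  -- 2-wide
[2] i4+i5  or.ALU/sub.ALU  -- 2-wide
[3] i6+i7  sub.ALU/st.MEM  -- 2-wide
[4] i8  ld.MEM  -- no-port MEM/MEM
[5] i9+i10  st.MEM/sub.ALU  -- 2-wide
[6] i11  xor.ALU  -- RAW r5
[7] i12  sll.ALU  -- tail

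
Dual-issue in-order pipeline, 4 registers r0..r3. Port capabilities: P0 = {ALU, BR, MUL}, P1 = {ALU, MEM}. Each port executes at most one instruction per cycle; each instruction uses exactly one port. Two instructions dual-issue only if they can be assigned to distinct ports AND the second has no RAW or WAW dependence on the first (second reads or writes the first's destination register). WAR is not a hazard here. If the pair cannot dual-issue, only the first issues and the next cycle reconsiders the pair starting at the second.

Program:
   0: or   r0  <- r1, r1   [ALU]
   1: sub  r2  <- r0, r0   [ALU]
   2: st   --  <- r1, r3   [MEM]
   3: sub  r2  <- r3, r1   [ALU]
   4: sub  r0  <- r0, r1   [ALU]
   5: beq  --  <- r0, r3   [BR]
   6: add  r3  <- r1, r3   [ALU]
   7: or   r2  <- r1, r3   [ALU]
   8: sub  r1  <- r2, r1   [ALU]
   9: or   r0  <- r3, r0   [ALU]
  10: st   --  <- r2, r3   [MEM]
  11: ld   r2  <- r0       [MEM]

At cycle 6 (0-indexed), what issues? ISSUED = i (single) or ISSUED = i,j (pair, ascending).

#0 head=0: or.ALU i0 RAW r0
#1 head=1: sub.ALU/st.MEM i1,i2 dual
#2 head=3: sub.ALU/sub.ALU i3,i4 dual
#3 head=5: beq.BR/add.ALU i5,i6 dual
#4 head=7: or.ALU i7 RAW r2
#5 head=8: sub.ALU/or.ALU i8,i9 dual
#6 head=10: st.MEM i10 no-port MEM/MEM
#7 head=11: ld.MEM i11 tail

ISSUED = 10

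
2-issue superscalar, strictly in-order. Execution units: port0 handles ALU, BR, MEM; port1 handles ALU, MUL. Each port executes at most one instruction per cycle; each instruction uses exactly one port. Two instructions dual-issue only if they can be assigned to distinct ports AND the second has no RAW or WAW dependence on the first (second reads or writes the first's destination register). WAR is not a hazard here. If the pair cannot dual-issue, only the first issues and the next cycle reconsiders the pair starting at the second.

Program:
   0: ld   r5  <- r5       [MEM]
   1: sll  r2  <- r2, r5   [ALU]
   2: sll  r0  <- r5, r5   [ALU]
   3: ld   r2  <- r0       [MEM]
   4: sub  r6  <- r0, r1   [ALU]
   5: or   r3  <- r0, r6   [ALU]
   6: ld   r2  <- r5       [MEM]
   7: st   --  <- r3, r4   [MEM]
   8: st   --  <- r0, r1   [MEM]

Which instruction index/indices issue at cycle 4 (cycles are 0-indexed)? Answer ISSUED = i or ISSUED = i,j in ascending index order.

ISSUED = 7

#0 head=0: ld.MEM i0 RAW r5
#1 head=1: sll.ALU sll.ALU i1,i2 2-wide
#2 head=3: ld.MEM sub.ALU i3,i4 2-wide
#3 head=5: or.ALU ld.MEM i5,i6 2-wide
#4 head=7: st.MEM i7 no-port MEM/MEM
#5 head=8: st.MEM i8 tail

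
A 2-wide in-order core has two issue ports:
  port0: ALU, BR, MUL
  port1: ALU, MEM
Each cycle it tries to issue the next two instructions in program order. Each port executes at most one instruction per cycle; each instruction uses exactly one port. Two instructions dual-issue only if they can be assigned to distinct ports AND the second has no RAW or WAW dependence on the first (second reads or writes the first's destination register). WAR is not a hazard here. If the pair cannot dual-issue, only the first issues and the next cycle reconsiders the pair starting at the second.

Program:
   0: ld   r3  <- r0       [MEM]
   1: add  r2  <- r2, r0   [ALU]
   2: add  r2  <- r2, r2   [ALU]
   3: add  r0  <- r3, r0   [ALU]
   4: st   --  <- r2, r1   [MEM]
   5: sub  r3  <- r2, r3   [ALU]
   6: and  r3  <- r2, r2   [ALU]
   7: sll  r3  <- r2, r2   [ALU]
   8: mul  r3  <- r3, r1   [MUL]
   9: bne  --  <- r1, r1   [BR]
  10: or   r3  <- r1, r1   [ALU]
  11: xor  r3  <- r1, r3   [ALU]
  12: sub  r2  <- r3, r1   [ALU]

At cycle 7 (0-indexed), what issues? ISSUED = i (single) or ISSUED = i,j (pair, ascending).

t=0 i0+i1:ld/add ; pair
t=1 i2+i3:add/add ; pair
t=2 i4+i5:st/sub ; pair
t=3 i6:and ; WAW r3
t=4 i7:sll ; RAW+WAW r3
t=5 i8:mul ; no-port MUL/BR
t=6 i9+i10:bne/or ; pair
t=7 i11:xor ; RAW r3
t=8 i12:sub ; tail

ISSUED = 11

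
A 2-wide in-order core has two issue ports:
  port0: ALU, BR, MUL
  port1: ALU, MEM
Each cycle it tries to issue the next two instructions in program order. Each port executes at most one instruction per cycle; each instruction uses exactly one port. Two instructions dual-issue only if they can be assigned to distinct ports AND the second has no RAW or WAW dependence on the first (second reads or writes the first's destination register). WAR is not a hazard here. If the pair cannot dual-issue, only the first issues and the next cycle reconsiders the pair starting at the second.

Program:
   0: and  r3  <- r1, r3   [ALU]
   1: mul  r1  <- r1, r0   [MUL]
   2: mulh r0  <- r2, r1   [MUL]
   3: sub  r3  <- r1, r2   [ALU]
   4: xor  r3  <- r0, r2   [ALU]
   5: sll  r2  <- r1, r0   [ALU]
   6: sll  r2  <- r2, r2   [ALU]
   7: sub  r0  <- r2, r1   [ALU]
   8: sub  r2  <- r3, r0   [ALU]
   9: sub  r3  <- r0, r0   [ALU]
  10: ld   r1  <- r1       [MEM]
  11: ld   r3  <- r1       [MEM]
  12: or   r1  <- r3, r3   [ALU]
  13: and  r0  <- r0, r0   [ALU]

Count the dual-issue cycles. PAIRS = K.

c0: i0&i1 and;mul  pair
c1: i2&i3 mulh;sub  pair
c2: i4&i5 xor;sll  pair
c3: i6 sll  RAW r2
c4: i7 sub  RAW r0
c5: i8&i9 sub;sub  pair
c6: i10 ld  no-port MEM/MEM
c7: i11 ld  RAW r3
c8: i12&i13 or;and  pair

PAIRS = 5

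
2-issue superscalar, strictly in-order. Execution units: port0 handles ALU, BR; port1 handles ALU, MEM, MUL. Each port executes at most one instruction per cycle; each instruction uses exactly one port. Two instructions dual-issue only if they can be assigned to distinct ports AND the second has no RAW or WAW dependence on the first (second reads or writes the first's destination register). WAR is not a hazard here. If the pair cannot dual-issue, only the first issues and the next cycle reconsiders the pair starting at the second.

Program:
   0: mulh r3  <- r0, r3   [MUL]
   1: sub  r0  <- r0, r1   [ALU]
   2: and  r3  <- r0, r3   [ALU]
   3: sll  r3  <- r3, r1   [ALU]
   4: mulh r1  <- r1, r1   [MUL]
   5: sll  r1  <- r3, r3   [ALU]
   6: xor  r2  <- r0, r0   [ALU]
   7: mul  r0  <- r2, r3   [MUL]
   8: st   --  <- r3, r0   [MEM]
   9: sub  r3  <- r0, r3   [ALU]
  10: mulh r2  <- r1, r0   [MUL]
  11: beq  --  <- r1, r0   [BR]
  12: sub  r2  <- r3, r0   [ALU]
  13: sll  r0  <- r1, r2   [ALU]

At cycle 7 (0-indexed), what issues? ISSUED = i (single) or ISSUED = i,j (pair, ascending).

#0 head=0: mulh.MUL sub.ALU i0&i1 dual
#1 head=2: and.ALU i2 RAW+WAW r3
#2 head=3: sll.ALU mulh.MUL i3&i4 dual
#3 head=5: sll.ALU xor.ALU i5&i6 dual
#4 head=7: mul.MUL i7 no-port MUL/MEM
#5 head=8: st.MEM sub.ALU i8&i9 dual
#6 head=10: mulh.MUL beq.BR i10&i11 dual
#7 head=12: sub.ALU i12 RAW r2
#8 head=13: sll.ALU i13 tail

ISSUED = 12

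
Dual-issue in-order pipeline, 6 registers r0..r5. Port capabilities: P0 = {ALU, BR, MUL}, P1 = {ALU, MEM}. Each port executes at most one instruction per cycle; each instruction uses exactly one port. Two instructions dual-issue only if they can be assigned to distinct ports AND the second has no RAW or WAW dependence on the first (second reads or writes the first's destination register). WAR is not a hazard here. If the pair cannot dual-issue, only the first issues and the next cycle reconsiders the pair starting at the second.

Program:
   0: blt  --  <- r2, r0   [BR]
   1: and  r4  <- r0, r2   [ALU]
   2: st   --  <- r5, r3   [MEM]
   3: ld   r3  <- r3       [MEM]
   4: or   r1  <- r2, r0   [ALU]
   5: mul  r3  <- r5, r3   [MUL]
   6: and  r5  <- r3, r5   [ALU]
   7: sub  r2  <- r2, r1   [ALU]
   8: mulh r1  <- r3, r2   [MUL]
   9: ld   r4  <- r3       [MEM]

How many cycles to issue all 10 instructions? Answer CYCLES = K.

CYCLES = 6

  cy0 -> i0,i1 (blt/and) dual
  cy1 -> i2 (st) no-port MEM/MEM
  cy2 -> i3,i4 (ld/or) dual
  cy3 -> i5 (mul) RAW r3
  cy4 -> i6,i7 (and/sub) dual
  cy5 -> i8,i9 (mulh/ld) dual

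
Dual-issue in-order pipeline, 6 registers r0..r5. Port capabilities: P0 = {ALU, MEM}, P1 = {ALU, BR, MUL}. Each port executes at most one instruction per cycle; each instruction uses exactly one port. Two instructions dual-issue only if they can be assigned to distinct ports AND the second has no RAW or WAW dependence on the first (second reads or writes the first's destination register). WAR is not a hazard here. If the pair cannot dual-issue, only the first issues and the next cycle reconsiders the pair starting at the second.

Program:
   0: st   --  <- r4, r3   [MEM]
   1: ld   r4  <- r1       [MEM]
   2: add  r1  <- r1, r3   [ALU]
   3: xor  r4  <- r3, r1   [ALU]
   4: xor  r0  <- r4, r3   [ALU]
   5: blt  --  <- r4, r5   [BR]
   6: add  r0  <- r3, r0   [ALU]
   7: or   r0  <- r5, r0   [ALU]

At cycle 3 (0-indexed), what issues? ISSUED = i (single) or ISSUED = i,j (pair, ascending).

ISSUED = 4,5

t=0 i0:st.MEM ; no-port MEM/MEM
t=1 i1/i2:ld.MEM add.ALU ; dual
t=2 i3:xor.ALU ; RAW r4
t=3 i4/i5:xor.ALU blt.BR ; dual
t=4 i6:add.ALU ; RAW+WAW r0
t=5 i7:or.ALU ; tail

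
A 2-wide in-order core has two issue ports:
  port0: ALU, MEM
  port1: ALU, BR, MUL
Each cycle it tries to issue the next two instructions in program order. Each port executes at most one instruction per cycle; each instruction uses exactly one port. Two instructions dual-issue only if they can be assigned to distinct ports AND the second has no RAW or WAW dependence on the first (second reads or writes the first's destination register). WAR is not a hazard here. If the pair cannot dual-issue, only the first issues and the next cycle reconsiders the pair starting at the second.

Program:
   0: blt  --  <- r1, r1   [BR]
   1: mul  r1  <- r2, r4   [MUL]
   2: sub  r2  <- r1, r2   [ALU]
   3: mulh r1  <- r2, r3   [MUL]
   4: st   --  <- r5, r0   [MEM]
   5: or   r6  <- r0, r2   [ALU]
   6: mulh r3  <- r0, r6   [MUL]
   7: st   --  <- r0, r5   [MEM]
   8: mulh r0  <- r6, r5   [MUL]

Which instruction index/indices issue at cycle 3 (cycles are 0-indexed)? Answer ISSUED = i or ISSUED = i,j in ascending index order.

ISSUED = 3,4

t=0 i0:blt.BR ; no-port BR/MUL
t=1 i1:mul.MUL ; RAW r1
t=2 i2:sub.ALU ; RAW r2
t=3 i3&i4:mulh.MUL st.MEM ; pair
t=4 i5:or.ALU ; RAW r6
t=5 i6&i7:mulh.MUL st.MEM ; pair
t=6 i8:mulh.MUL ; tail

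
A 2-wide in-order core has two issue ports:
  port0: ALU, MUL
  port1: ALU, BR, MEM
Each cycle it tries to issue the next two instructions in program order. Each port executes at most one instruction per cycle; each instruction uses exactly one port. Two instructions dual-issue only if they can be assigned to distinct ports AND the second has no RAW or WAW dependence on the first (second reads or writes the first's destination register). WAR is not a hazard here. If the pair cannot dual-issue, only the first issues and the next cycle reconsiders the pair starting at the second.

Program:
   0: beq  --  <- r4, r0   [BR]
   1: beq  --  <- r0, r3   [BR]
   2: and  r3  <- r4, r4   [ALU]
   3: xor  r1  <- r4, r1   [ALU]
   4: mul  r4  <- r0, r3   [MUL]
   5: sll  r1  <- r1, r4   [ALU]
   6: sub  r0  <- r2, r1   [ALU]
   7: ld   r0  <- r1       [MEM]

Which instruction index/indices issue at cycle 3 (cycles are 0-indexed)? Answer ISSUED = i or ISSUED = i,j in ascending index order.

ISSUED = 5

t=0 i0:beq ; no-port BR/BR
t=1 i1/i2:beq/and ; 2-wide
t=2 i3/i4:xor/mul ; 2-wide
t=3 i5:sll ; RAW r1
t=4 i6:sub ; WAW r0
t=5 i7:ld ; tail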